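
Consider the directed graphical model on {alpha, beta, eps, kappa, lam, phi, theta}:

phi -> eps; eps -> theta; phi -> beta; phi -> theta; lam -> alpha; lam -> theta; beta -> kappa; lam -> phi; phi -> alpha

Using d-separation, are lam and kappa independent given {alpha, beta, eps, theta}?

4 paths connect lam and kappa; each must be blocked for d-separation to hold:
  1. lam → alpha ← phi → beta → kappa — alpha:collider[open]; phi:fork[open]; beta:chain[blocks] ⇒ blocked
  2. lam → theta ← eps ← phi → beta → kappa — theta:collider[open]; eps:chain[blocks]; phi:fork[open]; beta:chain[blocks] ⇒ blocked
  3. lam → theta ← phi → beta → kappa — theta:collider[open]; phi:fork[open]; beta:chain[blocks] ⇒ blocked
  4. lam → phi → beta → kappa — phi:chain[open]; beta:chain[blocks] ⇒ blocked
Every path is blocked, so lam and kappa are d-separated given {alpha, beta, eps, theta}.

Yes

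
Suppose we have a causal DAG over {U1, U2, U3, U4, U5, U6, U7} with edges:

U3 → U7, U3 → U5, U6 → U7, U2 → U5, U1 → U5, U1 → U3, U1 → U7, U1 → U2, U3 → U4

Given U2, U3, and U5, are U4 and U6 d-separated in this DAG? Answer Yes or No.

Yes

Enumerating the 4 paths from U4 to U6 and testing each for blocking by {U2, U3, U5}:
Path 1: U4 ← U3 → U5 ← U2 ← U1 → U7 ← U6
  U3 is a fork here and U3 is conditioned on, so the path is blocked at U3.
Path 2: U4 ← U3 → U5 ← U1 → U7 ← U6
  U3 is a fork here and U3 is conditioned on, so the path is blocked at U3.
Path 3: U4 ← U3 ← U1 → U7 ← U6
  U3 is a chain here and U3 is conditioned on, so the path is blocked at U3.
Path 4: U4 ← U3 → U7 ← U6
  U3 is a fork here and U3 is conditioned on, so the path is blocked at U3.
Every path is blocked, so U4 and U6 are d-separated given {U2, U3, U5}.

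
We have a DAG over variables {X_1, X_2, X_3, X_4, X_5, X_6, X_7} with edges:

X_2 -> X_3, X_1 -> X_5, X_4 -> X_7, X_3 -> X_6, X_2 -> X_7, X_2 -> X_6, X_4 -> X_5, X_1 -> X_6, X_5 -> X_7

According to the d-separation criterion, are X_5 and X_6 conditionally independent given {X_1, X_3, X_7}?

No

Enumerating the 5 paths from X_5 to X_6 and testing each for blocking by {X_1, X_3, X_7}:
Path 1: X_5 ← X_4 → X_7 ← X_2 → X_6
  X_4 is a fork and X_4 is not conditioned on; X_7 is a collider and X_7 is conditioned on, which opens it; X_2 is a fork and X_2 is not conditioned on — no node blocks this path, so it is active.
Path 2: X_5 ← X_4 → X_7 ← X_2 → X_3 → X_6
  X_3 is a chain here and X_3 is conditioned on, so the path is blocked at X_3.
Path 3: X_5 ← X_1 → X_6
  X_1 is a fork here and X_1 is conditioned on, so the path is blocked at X_1.
Path 4: X_5 → X_7 ← X_2 → X_6
  X_7 is a collider and X_7 is conditioned on, which opens it; X_2 is a fork and X_2 is not conditioned on — no node blocks this path, so it is active.
Path 5: X_5 → X_7 ← X_2 → X_3 → X_6
  X_3 is a chain here and X_3 is conditioned on, so the path is blocked at X_3.
Because an active path exists, X_5 and X_6 are not d-separated.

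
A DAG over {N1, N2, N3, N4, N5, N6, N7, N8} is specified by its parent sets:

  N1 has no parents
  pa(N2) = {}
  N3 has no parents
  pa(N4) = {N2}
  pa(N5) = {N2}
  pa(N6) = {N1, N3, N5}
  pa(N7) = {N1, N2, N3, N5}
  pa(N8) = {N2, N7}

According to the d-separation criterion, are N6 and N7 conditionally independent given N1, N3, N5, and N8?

Yes

5 paths connect N6 and N7; each must be blocked for d-separation to hold:
Path 1: N6 ← N5 → N7
  N5 is a fork here and N5 is conditioned on, so the path is blocked at N5.
Path 2: N6 ← N5 ← N2 → N7
  N5 is a chain here and N5 is conditioned on, so the path is blocked at N5.
Path 3: N6 ← N5 ← N2 → N8 ← N7
  N5 is a chain here and N5 is conditioned on, so the path is blocked at N5.
Path 4: N6 ← N1 → N7
  N1 is a fork here and N1 is conditioned on, so the path is blocked at N1.
Path 5: N6 ← N3 → N7
  N3 is a fork here and N3 is conditioned on, so the path is blocked at N3.
Every path is blocked, so N6 and N7 are d-separated given {N1, N3, N5, N8}.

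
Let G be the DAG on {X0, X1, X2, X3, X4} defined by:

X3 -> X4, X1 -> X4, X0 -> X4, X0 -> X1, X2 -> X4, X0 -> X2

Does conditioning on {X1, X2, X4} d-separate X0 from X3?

We examine all 3 paths between X0 and X3:
  1. X0 → X2 → X4 ← X3 — X2:chain[blocks]; X4:collider[open] ⇒ blocked
  2. X0 → X1 → X4 ← X3 — X1:chain[blocks]; X4:collider[open] ⇒ blocked
  3. X0 → X4 ← X3 — X4:collider[open] ⇒ active
Because an active path exists, X0 and X3 are not d-separated.

No — X0 and X3 are not d-separated given {X1, X2, X4}.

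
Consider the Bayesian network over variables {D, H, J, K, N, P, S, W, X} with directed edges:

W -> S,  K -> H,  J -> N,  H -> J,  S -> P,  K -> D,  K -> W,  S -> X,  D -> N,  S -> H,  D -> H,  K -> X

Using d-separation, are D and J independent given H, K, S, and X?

Yes

There are 5 undirected paths between D and J; checking each against the conditioning set {H, K, S, X}:
Path 1: D ← K → X ← S → H → J
  K is a fork here and K is conditioned on, so the path is blocked at K.
Path 2: D ← K → H → J
  K is a fork here and K is conditioned on, so the path is blocked at K.
Path 3: D ← K → W → S → H → J
  K is a fork here and K is conditioned on, so the path is blocked at K.
Path 4: D → N ← J
  N is a collider here and neither N nor any of its descendants is conditioned on, so the collider stays closed — the path is blocked at N.
Path 5: D → H → J
  H is a chain here and H is conditioned on, so the path is blocked at H.
Every path is blocked, so D and J are d-separated given {H, K, S, X}.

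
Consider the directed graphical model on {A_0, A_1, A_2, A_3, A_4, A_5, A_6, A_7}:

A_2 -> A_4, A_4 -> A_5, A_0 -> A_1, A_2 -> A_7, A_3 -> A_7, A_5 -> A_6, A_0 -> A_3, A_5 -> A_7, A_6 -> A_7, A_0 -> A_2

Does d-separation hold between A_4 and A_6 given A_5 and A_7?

No

There are 6 undirected paths between A_4 and A_6; checking each against the conditioning set {A_5, A_7}:
Path 1: A_4 ← A_2 → A_7 ← A_6
  A_2 is a fork and A_2 is not conditioned on; A_7 is a collider and A_7 is conditioned on, which opens it — no node blocks this path, so it is active.
Path 2: A_4 ← A_2 → A_7 ← A_5 → A_6
  A_5 is a fork here and A_5 is conditioned on, so the path is blocked at A_5.
Path 3: A_4 ← A_2 ← A_0 → A_3 → A_7 ← A_6
  A_2 is a chain and A_2 is not conditioned on; A_0 is a fork and A_0 is not conditioned on; A_3 is a chain and A_3 is not conditioned on; A_7 is a collider and A_7 is conditioned on, which opens it — no node blocks this path, so it is active.
Path 4: A_4 ← A_2 ← A_0 → A_3 → A_7 ← A_5 → A_6
  A_5 is a fork here and A_5 is conditioned on, so the path is blocked at A_5.
Path 5: A_4 → A_5 → A_6
  A_5 is a chain here and A_5 is conditioned on, so the path is blocked at A_5.
Path 6: A_4 → A_5 → A_7 ← A_6
  A_5 is a chain here and A_5 is conditioned on, so the path is blocked at A_5.
At least one path is unblocked, so d-separation fails.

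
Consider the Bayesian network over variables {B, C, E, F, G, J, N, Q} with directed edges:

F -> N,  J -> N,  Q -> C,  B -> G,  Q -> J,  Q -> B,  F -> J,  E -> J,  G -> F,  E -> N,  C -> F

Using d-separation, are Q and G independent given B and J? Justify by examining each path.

5 paths connect Q and G; each must be blocked for d-separation to hold:
Path 1: Q → C → F ← G
  C is a chain and C is not conditioned on; F is a collider and its descendant J is conditioned on, which opens it — no node blocks this path, so it is active.
Path 2: Q → J ← F ← G
  J is a collider and J is conditioned on, which opens it; F is a chain and F is not conditioned on — no node blocks this path, so it is active.
Path 3: Q → J ← E → N ← F ← G
  N is a collider here and neither N nor any of its descendants is conditioned on, so the collider stays closed — the path is blocked at N.
Path 4: Q → J → N ← F ← G
  J is a chain here and J is conditioned on, so the path is blocked at J.
Path 5: Q → B → G
  B is a chain here and B is conditioned on, so the path is blocked at B.
At least one path is unblocked, so d-separation fails.

No — Q and G are not d-separated given {B, J}.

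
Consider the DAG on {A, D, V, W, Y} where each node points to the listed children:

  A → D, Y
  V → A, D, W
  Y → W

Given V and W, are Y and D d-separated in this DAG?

No — Y and D are not d-separated given {V, W}.

We examine all 4 paths between Y and D:
  1. Y → W ← V → D — W:collider[open]; V:fork[blocks] ⇒ blocked
  2. Y → W ← V → A → D — W:collider[open]; V:fork[blocks]; A:chain[open] ⇒ blocked
  3. Y ← A ← V → D — A:chain[open]; V:fork[blocks] ⇒ blocked
  4. Y ← A → D — A:fork[open] ⇒ active
At least one path is unblocked, so d-separation fails.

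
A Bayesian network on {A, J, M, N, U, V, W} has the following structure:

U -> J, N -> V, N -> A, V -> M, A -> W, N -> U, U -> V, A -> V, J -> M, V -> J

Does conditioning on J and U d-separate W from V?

Enumerating the 5 paths from W to V and testing each for blocking by {J, U}:
Path 1: W ← A ← N → U → J ← V
  U is a chain here and U is conditioned on, so the path is blocked at U.
Path 2: W ← A ← N → U → J → M ← V
  U is a chain here and U is conditioned on, so the path is blocked at U.
Path 3: W ← A ← N → U → V
  U is a chain here and U is conditioned on, so the path is blocked at U.
Path 4: W ← A ← N → V
  A is a chain and A is not conditioned on; N is a fork and N is not conditioned on — no node blocks this path, so it is active.
Path 5: W ← A → V
  A is a fork and A is not conditioned on — no node blocks this path, so it is active.
At least one path is unblocked, so d-separation fails.

No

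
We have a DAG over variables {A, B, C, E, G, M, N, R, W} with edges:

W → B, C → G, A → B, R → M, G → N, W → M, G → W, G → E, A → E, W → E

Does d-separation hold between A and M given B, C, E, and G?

No

We examine all 3 paths between A and M:
Path 1: A → E ← G → W → M
  G is a fork here and G is conditioned on, so the path is blocked at G.
Path 2: A → E ← W → M
  E is a collider and E is conditioned on, which opens it; W is a fork and W is not conditioned on — no node blocks this path, so it is active.
Path 3: A → B ← W → M
  B is a collider and B is conditioned on, which opens it; W is a fork and W is not conditioned on — no node blocks this path, so it is active.
Since the path A → E ← W → M is active, A and M are not d-separated given {B, C, E, G}.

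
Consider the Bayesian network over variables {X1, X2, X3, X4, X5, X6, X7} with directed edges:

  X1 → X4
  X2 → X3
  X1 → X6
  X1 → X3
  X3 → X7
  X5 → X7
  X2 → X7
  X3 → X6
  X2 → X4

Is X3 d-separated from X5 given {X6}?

Yes

There are 4 undirected paths between X3 and X5; checking each against the conditioning set {X6}:
Path 1: X3 ← X2 → X7 ← X5
  X7 is a collider here and neither X7 nor any of its descendants is conditioned on, so the collider stays closed — the path is blocked at X7.
Path 2: X3 → X6 ← X1 → X4 ← X2 → X7 ← X5
  X4 is a collider here and neither X4 nor any of its descendants is conditioned on, so the collider stays closed — the path is blocked at X4.
Path 3: X3 → X7 ← X5
  X7 is a collider here and neither X7 nor any of its descendants is conditioned on, so the collider stays closed — the path is blocked at X7.
Path 4: X3 ← X1 → X4 ← X2 → X7 ← X5
  X4 is a collider here and neither X4 nor any of its descendants is conditioned on, so the collider stays closed — the path is blocked at X4.
Every path is blocked, so X3 and X5 are d-separated given {X6}.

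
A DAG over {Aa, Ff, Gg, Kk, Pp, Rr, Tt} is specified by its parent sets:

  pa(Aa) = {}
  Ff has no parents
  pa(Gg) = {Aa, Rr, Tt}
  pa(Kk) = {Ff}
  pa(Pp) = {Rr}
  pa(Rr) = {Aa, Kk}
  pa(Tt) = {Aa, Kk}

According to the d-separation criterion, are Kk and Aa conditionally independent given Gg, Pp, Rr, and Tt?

We examine all 6 paths between Kk and Aa:
  1. Kk → Tt → Gg ← Aa — Tt:chain[blocks]; Gg:collider[open] ⇒ blocked
  2. Kk → Tt → Gg ← Rr ← Aa — Tt:chain[blocks]; Gg:collider[open]; Rr:chain[blocks] ⇒ blocked
  3. Kk → Tt ← Aa — Tt:collider[open] ⇒ active
  4. Kk → Rr → Gg ← Tt ← Aa — Rr:chain[blocks]; Gg:collider[open]; Tt:chain[blocks] ⇒ blocked
  5. Kk → Rr → Gg ← Aa — Rr:chain[blocks]; Gg:collider[open] ⇒ blocked
  6. Kk → Rr ← Aa — Rr:collider[open] ⇒ active
Since the path Kk → Tt ← Aa is active, Kk and Aa are not d-separated given {Gg, Pp, Rr, Tt}.

No — Kk and Aa are not d-separated given {Gg, Pp, Rr, Tt}.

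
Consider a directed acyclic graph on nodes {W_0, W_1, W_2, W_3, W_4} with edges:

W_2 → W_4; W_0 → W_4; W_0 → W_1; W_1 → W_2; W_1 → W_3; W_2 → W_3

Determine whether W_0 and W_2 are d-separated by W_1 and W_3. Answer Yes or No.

We examine all 3 paths between W_0 and W_2:
  1. W_0 → W_4 ← W_2 — W_4:collider[blocks] ⇒ blocked
  2. W_0 → W_1 → W_2 — W_1:chain[blocks] ⇒ blocked
  3. W_0 → W_1 → W_3 ← W_2 — W_1:chain[blocks]; W_3:collider[open] ⇒ blocked
Since every path is blocked, d-separation holds.

Yes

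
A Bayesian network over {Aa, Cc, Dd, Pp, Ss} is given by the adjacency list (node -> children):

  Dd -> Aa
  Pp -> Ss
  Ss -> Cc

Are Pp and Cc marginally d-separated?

No

Only one path connects Pp and Cc:
Path 1: Pp → Ss → Cc
  Ss is a chain and Ss is not conditioned on — no node blocks this path, so it is active.
Because an active path exists, Pp and Cc are not d-separated.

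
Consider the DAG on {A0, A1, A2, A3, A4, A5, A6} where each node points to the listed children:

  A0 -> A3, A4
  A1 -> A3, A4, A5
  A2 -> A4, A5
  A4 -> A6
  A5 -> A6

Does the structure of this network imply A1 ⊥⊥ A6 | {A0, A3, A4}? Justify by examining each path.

No — A1 and A6 are not d-separated given {A0, A3, A4}.

There are 6 undirected paths between A1 and A6; checking each against the conditioning set {A0, A3, A4}:
  1. A1 → A3 ← A0 → A4 → A6 — A3:collider[open]; A0:fork[blocks]; A4:chain[blocks] ⇒ blocked
  2. A1 → A3 ← A0 → A4 ← A2 → A5 → A6 — A3:collider[open]; A0:fork[blocks]; A4:collider[open]; A2:fork[open]; A5:chain[open] ⇒ blocked
  3. A1 → A5 → A6 — A5:chain[open] ⇒ active
  4. A1 → A5 ← A2 → A4 → A6 — A5:collider[blocks]; A2:fork[open]; A4:chain[blocks] ⇒ blocked
  5. A1 → A4 → A6 — A4:chain[blocks] ⇒ blocked
  6. A1 → A4 ← A2 → A5 → A6 — A4:collider[open]; A2:fork[open]; A5:chain[open] ⇒ active
Since the path A1 → A5 → A6 is active, A1 and A6 are not d-separated given {A0, A3, A4}.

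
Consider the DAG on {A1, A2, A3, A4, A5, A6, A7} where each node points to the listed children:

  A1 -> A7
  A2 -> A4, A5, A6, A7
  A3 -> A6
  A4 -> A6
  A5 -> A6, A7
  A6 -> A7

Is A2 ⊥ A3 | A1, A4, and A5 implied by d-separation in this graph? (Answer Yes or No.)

Yes

6 paths connect A2 and A3; each must be blocked for d-separation to hold:
Path 1: A2 → A5 → A7 ← A6 ← A3
  A5 is a chain here and A5 is conditioned on, so the path is blocked at A5.
Path 2: A2 → A5 → A6 ← A3
  A5 is a chain here and A5 is conditioned on, so the path is blocked at A5.
Path 3: A2 → A4 → A6 ← A3
  A4 is a chain here and A4 is conditioned on, so the path is blocked at A4.
Path 4: A2 → A7 ← A5 → A6 ← A3
  A7 is a collider here and neither A7 nor any of its descendants is conditioned on, so the collider stays closed — the path is blocked at A7.
Path 5: A2 → A7 ← A6 ← A3
  A7 is a collider here and neither A7 nor any of its descendants is conditioned on, so the collider stays closed — the path is blocked at A7.
Path 6: A2 → A6 ← A3
  A6 is a collider here and neither A6 nor any of its descendants is conditioned on, so the collider stays closed — the path is blocked at A6.
All paths are blocked; A2 ⊥ A3 | {A1, A4, A5} holds.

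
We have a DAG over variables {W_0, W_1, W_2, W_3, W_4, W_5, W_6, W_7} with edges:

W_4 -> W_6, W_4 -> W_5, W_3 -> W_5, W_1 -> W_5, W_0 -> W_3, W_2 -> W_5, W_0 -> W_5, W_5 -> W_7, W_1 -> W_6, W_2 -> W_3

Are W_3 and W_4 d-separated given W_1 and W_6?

Yes

We examine all 6 paths between W_3 and W_4:
Path 1: W_3 → W_5 ← W_1 → W_6 ← W_4
  W_5 is a collider here and neither W_5 nor any of its descendants is conditioned on, so the collider stays closed — the path is blocked at W_5.
Path 2: W_3 → W_5 ← W_4
  W_5 is a collider here and neither W_5 nor any of its descendants is conditioned on, so the collider stays closed — the path is blocked at W_5.
Path 3: W_3 ← W_0 → W_5 ← W_1 → W_6 ← W_4
  W_5 is a collider here and neither W_5 nor any of its descendants is conditioned on, so the collider stays closed — the path is blocked at W_5.
Path 4: W_3 ← W_0 → W_5 ← W_4
  W_5 is a collider here and neither W_5 nor any of its descendants is conditioned on, so the collider stays closed — the path is blocked at W_5.
Path 5: W_3 ← W_2 → W_5 ← W_1 → W_6 ← W_4
  W_5 is a collider here and neither W_5 nor any of its descendants is conditioned on, so the collider stays closed — the path is blocked at W_5.
Path 6: W_3 ← W_2 → W_5 ← W_4
  W_5 is a collider here and neither W_5 nor any of its descendants is conditioned on, so the collider stays closed — the path is blocked at W_5.
All paths are blocked; W_3 ⊥ W_4 | {W_1, W_6} holds.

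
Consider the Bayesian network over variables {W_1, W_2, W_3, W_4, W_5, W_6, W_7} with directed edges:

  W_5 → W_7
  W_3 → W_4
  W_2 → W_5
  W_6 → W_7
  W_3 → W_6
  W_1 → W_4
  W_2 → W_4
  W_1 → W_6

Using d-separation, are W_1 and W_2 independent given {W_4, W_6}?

No

Enumerating the 4 paths from W_1 to W_2 and testing each for blocking by {W_4, W_6}:
  1. W_1 → W_4 ← W_2 — W_4:collider[open] ⇒ active
  2. W_1 → W_4 ← W_3 → W_6 → W_7 ← W_5 ← W_2 — W_4:collider[open]; W_3:fork[open]; W_6:chain[blocks]; W_7:collider[blocks]; W_5:chain[open] ⇒ blocked
  3. W_1 → W_6 ← W_3 → W_4 ← W_2 — W_6:collider[open]; W_3:fork[open]; W_4:collider[open] ⇒ active
  4. W_1 → W_6 → W_7 ← W_5 ← W_2 — W_6:chain[blocks]; W_7:collider[blocks]; W_5:chain[open] ⇒ blocked
At least one path is unblocked, so d-separation fails.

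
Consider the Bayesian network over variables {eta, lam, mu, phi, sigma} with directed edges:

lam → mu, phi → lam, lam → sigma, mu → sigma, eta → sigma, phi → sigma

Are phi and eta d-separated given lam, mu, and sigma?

We examine all 3 paths between phi and eta:
Path 1: phi → sigma ← eta
  sigma is a collider and sigma is conditioned on, which opens it — no node blocks this path, so it is active.
Path 2: phi → lam → sigma ← eta
  lam is a chain here and lam is conditioned on, so the path is blocked at lam.
Path 3: phi → lam → mu → sigma ← eta
  lam is a chain here and lam is conditioned on, so the path is blocked at lam.
At least one path is unblocked, so d-separation fails.

No — phi and eta are not d-separated given {lam, mu, sigma}.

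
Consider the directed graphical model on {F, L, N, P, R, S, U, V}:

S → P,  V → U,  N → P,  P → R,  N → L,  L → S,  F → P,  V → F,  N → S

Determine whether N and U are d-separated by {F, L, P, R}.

Yes

There are 3 undirected paths between N and U; checking each against the conditioning set {F, L, P, R}:
  1. N → S → P ← F ← V → U — S:chain[open]; P:collider[open]; F:chain[blocks]; V:fork[open] ⇒ blocked
  2. N → P ← F ← V → U — P:collider[open]; F:chain[blocks]; V:fork[open] ⇒ blocked
  3. N → L → S → P ← F ← V → U — L:chain[blocks]; S:chain[open]; P:collider[open]; F:chain[blocks]; V:fork[open] ⇒ blocked
Every path is blocked, so N and U are d-separated given {F, L, P, R}.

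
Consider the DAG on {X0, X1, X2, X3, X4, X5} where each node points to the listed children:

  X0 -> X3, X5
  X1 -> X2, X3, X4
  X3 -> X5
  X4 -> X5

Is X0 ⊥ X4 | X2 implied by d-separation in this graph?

Yes

There are 4 undirected paths between X0 and X4; checking each against the conditioning set {X2}:
Path 1: X0 → X3 ← X1 → X4
  X3 is a collider here and neither X3 nor any of its descendants is conditioned on, so the collider stays closed — the path is blocked at X3.
Path 2: X0 → X3 → X5 ← X4
  X5 is a collider here and neither X5 nor any of its descendants is conditioned on, so the collider stays closed — the path is blocked at X5.
Path 3: X0 → X5 ← X4
  X5 is a collider here and neither X5 nor any of its descendants is conditioned on, so the collider stays closed — the path is blocked at X5.
Path 4: X0 → X5 ← X3 ← X1 → X4
  X5 is a collider here and neither X5 nor any of its descendants is conditioned on, so the collider stays closed — the path is blocked at X5.
Every path is blocked, so X0 and X4 are d-separated given {X2}.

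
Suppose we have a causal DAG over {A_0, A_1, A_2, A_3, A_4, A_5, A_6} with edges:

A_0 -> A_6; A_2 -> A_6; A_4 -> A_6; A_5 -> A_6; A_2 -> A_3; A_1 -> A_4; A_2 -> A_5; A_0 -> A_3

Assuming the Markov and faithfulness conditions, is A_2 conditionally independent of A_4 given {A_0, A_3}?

Yes

There are 3 undirected paths between A_2 and A_4; checking each against the conditioning set {A_0, A_3}:
Path 1: A_2 → A_3 ← A_0 → A_6 ← A_4
  A_0 is a fork here and A_0 is conditioned on, so the path is blocked at A_0.
Path 2: A_2 → A_6 ← A_4
  A_6 is a collider here and neither A_6 nor any of its descendants is conditioned on, so the collider stays closed — the path is blocked at A_6.
Path 3: A_2 → A_5 → A_6 ← A_4
  A_6 is a collider here and neither A_6 nor any of its descendants is conditioned on, so the collider stays closed — the path is blocked at A_6.
Every path is blocked, so A_2 and A_4 are d-separated given {A_0, A_3}.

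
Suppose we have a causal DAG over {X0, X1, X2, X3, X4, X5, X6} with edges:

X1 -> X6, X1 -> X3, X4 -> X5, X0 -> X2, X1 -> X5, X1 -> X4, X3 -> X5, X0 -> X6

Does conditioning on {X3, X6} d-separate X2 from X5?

3 paths connect X2 and X5; each must be blocked for d-separation to hold:
Path 1: X2 ← X0 → X6 ← X1 → X3 → X5
  X3 is a chain here and X3 is conditioned on, so the path is blocked at X3.
Path 2: X2 ← X0 → X6 ← X1 → X5
  X0 is a fork and X0 is not conditioned on; X6 is a collider and X6 is conditioned on, which opens it; X1 is a fork and X1 is not conditioned on — no node blocks this path, so it is active.
Path 3: X2 ← X0 → X6 ← X1 → X4 → X5
  X0 is a fork and X0 is not conditioned on; X6 is a collider and X6 is conditioned on, which opens it; X1 is a fork and X1 is not conditioned on; X4 is a chain and X4 is not conditioned on — no node blocks this path, so it is active.
At least one path is unblocked, so d-separation fails.

No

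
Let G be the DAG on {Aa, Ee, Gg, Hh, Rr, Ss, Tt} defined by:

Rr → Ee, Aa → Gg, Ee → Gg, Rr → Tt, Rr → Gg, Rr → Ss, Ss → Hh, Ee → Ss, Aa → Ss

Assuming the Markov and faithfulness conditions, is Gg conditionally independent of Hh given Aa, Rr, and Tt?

No

Enumerating the 5 paths from Gg to Hh and testing each for blocking by {Aa, Rr, Tt}:
Path 1: Gg ← Aa → Ss → Hh
  Aa is a fork here and Aa is conditioned on, so the path is blocked at Aa.
Path 2: Gg ← Ee → Ss → Hh
  Ee is a fork and Ee is not conditioned on; Ss is a chain and Ss is not conditioned on — no node blocks this path, so it is active.
Path 3: Gg ← Ee ← Rr → Ss → Hh
  Rr is a fork here and Rr is conditioned on, so the path is blocked at Rr.
Path 4: Gg ← Rr → Ee → Ss → Hh
  Rr is a fork here and Rr is conditioned on, so the path is blocked at Rr.
Path 5: Gg ← Rr → Ss → Hh
  Rr is a fork here and Rr is conditioned on, so the path is blocked at Rr.
At least one path is unblocked, so d-separation fails.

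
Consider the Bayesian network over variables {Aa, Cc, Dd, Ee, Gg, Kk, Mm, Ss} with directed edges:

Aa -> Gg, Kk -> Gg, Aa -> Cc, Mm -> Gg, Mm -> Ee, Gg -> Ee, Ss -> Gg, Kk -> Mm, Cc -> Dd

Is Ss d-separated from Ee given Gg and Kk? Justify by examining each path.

No

3 paths connect Ss and Ee; each must be blocked for d-separation to hold:
  1. Ss → Gg → Ee — Gg:chain[blocks] ⇒ blocked
  2. Ss → Gg ← Mm → Ee — Gg:collider[open]; Mm:fork[open] ⇒ active
  3. Ss → Gg ← Kk → Mm → Ee — Gg:collider[open]; Kk:fork[blocks]; Mm:chain[open] ⇒ blocked
Since the path Ss → Gg ← Mm → Ee is active, Ss and Ee are not d-separated given {Gg, Kk}.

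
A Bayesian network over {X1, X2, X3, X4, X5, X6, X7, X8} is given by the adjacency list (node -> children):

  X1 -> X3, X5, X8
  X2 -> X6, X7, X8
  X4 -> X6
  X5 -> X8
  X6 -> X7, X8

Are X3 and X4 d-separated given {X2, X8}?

There are 6 undirected paths between X3 and X4; checking each against the conditioning set {X2, X8}:
  1. X3 ← X1 → X5 → X8 ← X6 ← X4 — X1:fork[open]; X5:chain[open]; X8:collider[open]; X6:chain[open] ⇒ active
  2. X3 ← X1 → X5 → X8 ← X2 → X6 ← X4 — X1:fork[open]; X5:chain[open]; X8:collider[open]; X2:fork[blocks]; X6:collider[open] ⇒ blocked
  3. X3 ← X1 → X5 → X8 ← X2 → X7 ← X6 ← X4 — X1:fork[open]; X5:chain[open]; X8:collider[open]; X2:fork[blocks]; X7:collider[blocks]; X6:chain[open] ⇒ blocked
  4. X3 ← X1 → X8 ← X6 ← X4 — X1:fork[open]; X8:collider[open]; X6:chain[open] ⇒ active
  5. X3 ← X1 → X8 ← X2 → X6 ← X4 — X1:fork[open]; X8:collider[open]; X2:fork[blocks]; X6:collider[open] ⇒ blocked
  6. X3 ← X1 → X8 ← X2 → X7 ← X6 ← X4 — X1:fork[open]; X8:collider[open]; X2:fork[blocks]; X7:collider[blocks]; X6:chain[open] ⇒ blocked
At least one path is unblocked, so d-separation fails.

No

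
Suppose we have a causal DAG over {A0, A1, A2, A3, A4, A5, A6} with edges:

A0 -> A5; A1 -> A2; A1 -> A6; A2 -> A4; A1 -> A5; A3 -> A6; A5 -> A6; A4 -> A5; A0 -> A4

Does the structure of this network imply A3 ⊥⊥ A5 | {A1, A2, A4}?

Yes

There are 4 undirected paths between A3 and A5; checking each against the conditioning set {A1, A2, A4}:
Path 1: A3 → A6 ← A5
  A6 is a collider here and neither A6 nor any of its descendants is conditioned on, so the collider stays closed — the path is blocked at A6.
Path 2: A3 → A6 ← A1 → A5
  A6 is a collider here and neither A6 nor any of its descendants is conditioned on, so the collider stays closed — the path is blocked at A6.
Path 3: A3 → A6 ← A1 → A2 → A4 → A5
  A6 is a collider here and neither A6 nor any of its descendants is conditioned on, so the collider stays closed — the path is blocked at A6.
Path 4: A3 → A6 ← A1 → A2 → A4 ← A0 → A5
  A6 is a collider here and neither A6 nor any of its descendants is conditioned on, so the collider stays closed — the path is blocked at A6.
Every path is blocked, so A3 and A5 are d-separated given {A1, A2, A4}.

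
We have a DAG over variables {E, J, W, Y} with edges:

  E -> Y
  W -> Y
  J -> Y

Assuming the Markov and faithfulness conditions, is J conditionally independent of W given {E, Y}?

The only undirected path from J to W is:
Path 1: J → Y ← W
  Y is a collider and Y is conditioned on, which opens it — no node blocks this path, so it is active.
Since the path J → Y ← W is active, J and W are not d-separated given {E, Y}.

No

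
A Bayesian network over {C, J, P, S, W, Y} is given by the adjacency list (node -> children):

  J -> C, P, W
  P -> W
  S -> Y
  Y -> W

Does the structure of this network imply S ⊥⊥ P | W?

We examine all 2 paths between S and P:
  1. S → Y → W ← J → P — Y:chain[open]; W:collider[open]; J:fork[open] ⇒ active
  2. S → Y → W ← P — Y:chain[open]; W:collider[open] ⇒ active
Because an active path exists, S and P are not d-separated.

No — S and P are not d-separated given {W}.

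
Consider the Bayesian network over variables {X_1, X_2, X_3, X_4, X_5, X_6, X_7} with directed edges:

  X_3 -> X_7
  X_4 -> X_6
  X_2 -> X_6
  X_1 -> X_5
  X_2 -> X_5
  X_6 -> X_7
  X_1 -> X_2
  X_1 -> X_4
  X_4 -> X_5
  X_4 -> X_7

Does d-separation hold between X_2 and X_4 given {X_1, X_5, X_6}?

We examine all 6 paths between X_2 and X_4:
Path 1: X_2 ← X_1 → X_4
  X_1 is a fork here and X_1 is conditioned on, so the path is blocked at X_1.
Path 2: X_2 ← X_1 → X_5 ← X_4
  X_1 is a fork here and X_1 is conditioned on, so the path is blocked at X_1.
Path 3: X_2 → X_5 ← X_4
  X_5 is a collider and X_5 is conditioned on, which opens it — no node blocks this path, so it is active.
Path 4: X_2 → X_5 ← X_1 → X_4
  X_1 is a fork here and X_1 is conditioned on, so the path is blocked at X_1.
Path 5: X_2 → X_6 ← X_4
  X_6 is a collider and X_6 is conditioned on, which opens it — no node blocks this path, so it is active.
Path 6: X_2 → X_6 → X_7 ← X_4
  X_6 is a chain here and X_6 is conditioned on, so the path is blocked at X_6.
At least one path is unblocked, so d-separation fails.

No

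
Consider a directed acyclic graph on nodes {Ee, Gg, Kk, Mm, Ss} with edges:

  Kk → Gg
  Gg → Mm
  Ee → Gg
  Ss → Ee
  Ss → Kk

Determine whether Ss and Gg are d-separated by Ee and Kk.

Yes

There are 2 undirected paths between Ss and Gg; checking each against the conditioning set {Ee, Kk}:
Path 1: Ss → Kk → Gg
  Kk is a chain here and Kk is conditioned on, so the path is blocked at Kk.
Path 2: Ss → Ee → Gg
  Ee is a chain here and Ee is conditioned on, so the path is blocked at Ee.
Every path is blocked, so Ss and Gg are d-separated given {Ee, Kk}.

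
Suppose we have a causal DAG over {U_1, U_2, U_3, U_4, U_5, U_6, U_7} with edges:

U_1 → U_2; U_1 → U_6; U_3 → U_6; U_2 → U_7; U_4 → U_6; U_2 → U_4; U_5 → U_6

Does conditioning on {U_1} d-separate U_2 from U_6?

No — U_2 and U_6 are not d-separated given {U_1}.

Enumerating the 2 paths from U_2 to U_6 and testing each for blocking by {U_1}:
Path 1: U_2 → U_4 → U_6
  U_4 is a chain and U_4 is not conditioned on — no node blocks this path, so it is active.
Path 2: U_2 ← U_1 → U_6
  U_1 is a fork here and U_1 is conditioned on, so the path is blocked at U_1.
At least one path is unblocked, so d-separation fails.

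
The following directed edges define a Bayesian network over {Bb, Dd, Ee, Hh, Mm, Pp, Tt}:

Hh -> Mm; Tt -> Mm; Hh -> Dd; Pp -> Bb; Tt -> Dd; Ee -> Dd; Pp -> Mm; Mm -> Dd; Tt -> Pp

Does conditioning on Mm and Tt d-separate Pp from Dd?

6 paths connect Pp and Dd; each must be blocked for d-separation to hold:
Path 1: Pp ← Tt → Mm → Dd
  Tt is a fork here and Tt is conditioned on, so the path is blocked at Tt.
Path 2: Pp ← Tt → Mm ← Hh → Dd
  Tt is a fork here and Tt is conditioned on, so the path is blocked at Tt.
Path 3: Pp ← Tt → Dd
  Tt is a fork here and Tt is conditioned on, so the path is blocked at Tt.
Path 4: Pp → Mm ← Tt → Dd
  Tt is a fork here and Tt is conditioned on, so the path is blocked at Tt.
Path 5: Pp → Mm → Dd
  Mm is a chain here and Mm is conditioned on, so the path is blocked at Mm.
Path 6: Pp → Mm ← Hh → Dd
  Mm is a collider and Mm is conditioned on, which opens it; Hh is a fork and Hh is not conditioned on — no node blocks this path, so it is active.
At least one path is unblocked, so d-separation fails.

No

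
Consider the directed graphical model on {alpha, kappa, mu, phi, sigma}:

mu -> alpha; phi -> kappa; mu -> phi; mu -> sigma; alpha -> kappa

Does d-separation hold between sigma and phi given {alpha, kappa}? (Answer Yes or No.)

2 paths connect sigma and phi; each must be blocked for d-separation to hold:
Path 1: sigma ← mu → alpha → kappa ← phi
  alpha is a chain here and alpha is conditioned on, so the path is blocked at alpha.
Path 2: sigma ← mu → phi
  mu is a fork and mu is not conditioned on — no node blocks this path, so it is active.
Since the path sigma ← mu → phi is active, sigma and phi are not d-separated given {alpha, kappa}.

No — sigma and phi are not d-separated given {alpha, kappa}.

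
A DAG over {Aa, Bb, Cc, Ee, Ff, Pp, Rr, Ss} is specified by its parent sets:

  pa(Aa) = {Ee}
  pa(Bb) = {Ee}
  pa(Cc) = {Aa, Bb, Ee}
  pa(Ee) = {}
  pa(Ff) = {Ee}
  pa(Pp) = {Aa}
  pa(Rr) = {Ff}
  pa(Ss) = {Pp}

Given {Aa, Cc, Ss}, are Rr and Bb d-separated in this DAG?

No — Rr and Bb are not d-separated given {Aa, Cc, Ss}.

There are 3 undirected paths between Rr and Bb; checking each against the conditioning set {Aa, Cc, Ss}:
Path 1: Rr ← Ff ← Ee → Cc ← Bb
  Ff is a chain and Ff is not conditioned on; Ee is a fork and Ee is not conditioned on; Cc is a collider and Cc is conditioned on, which opens it — no node blocks this path, so it is active.
Path 2: Rr ← Ff ← Ee → Bb
  Ff is a chain and Ff is not conditioned on; Ee is a fork and Ee is not conditioned on — no node blocks this path, so it is active.
Path 3: Rr ← Ff ← Ee → Aa → Cc ← Bb
  Aa is a chain here and Aa is conditioned on, so the path is blocked at Aa.
Because an active path exists, Rr and Bb are not d-separated.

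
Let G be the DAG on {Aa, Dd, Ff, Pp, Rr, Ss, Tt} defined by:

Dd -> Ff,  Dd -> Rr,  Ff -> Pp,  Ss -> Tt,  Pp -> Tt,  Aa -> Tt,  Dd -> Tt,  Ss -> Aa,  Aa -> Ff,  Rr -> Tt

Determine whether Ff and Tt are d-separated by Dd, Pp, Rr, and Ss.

No — Ff and Tt are not d-separated given {Dd, Pp, Rr, Ss}.

There are 5 undirected paths between Ff and Tt; checking each against the conditioning set {Dd, Pp, Rr, Ss}:
  1. Ff ← Aa ← Ss → Tt — Aa:chain[open]; Ss:fork[blocks] ⇒ blocked
  2. Ff ← Aa → Tt — Aa:fork[open] ⇒ active
  3. Ff → Pp → Tt — Pp:chain[blocks] ⇒ blocked
  4. Ff ← Dd → Tt — Dd:fork[blocks] ⇒ blocked
  5. Ff ← Dd → Rr → Tt — Dd:fork[blocks]; Rr:chain[blocks] ⇒ blocked
Because an active path exists, Ff and Tt are not d-separated.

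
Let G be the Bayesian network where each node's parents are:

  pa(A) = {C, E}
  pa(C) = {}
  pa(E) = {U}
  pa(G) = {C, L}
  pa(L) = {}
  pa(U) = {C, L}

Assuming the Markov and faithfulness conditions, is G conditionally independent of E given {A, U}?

There are 4 undirected paths between G and E; checking each against the conditioning set {A, U}:
  1. G ← C → A ← E — C:fork[open]; A:collider[open] ⇒ active
  2. G ← C → U → E — C:fork[open]; U:chain[blocks] ⇒ blocked
  3. G ← L → U ← C → A ← E — L:fork[open]; U:collider[open]; C:fork[open]; A:collider[open] ⇒ active
  4. G ← L → U → E — L:fork[open]; U:chain[blocks] ⇒ blocked
Since the path G ← C → A ← E is active, G and E are not d-separated given {A, U}.

No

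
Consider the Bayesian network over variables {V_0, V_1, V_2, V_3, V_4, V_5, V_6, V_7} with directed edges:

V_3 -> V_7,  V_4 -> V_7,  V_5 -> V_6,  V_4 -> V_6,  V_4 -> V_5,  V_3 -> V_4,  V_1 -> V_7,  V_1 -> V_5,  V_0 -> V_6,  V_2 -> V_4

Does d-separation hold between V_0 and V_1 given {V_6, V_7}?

No

Enumerating the 6 paths from V_0 to V_1 and testing each for blocking by {V_6, V_7}:
  1. V_0 → V_6 ← V_5 ← V_1 — V_6:collider[open]; V_5:chain[open] ⇒ active
  2. V_0 → V_6 ← V_5 ← V_4 → V_7 ← V_1 — V_6:collider[open]; V_5:chain[open]; V_4:fork[open]; V_7:collider[open] ⇒ active
  3. V_0 → V_6 ← V_5 ← V_4 ← V_3 → V_7 ← V_1 — V_6:collider[open]; V_5:chain[open]; V_4:chain[open]; V_3:fork[open]; V_7:collider[open] ⇒ active
  4. V_0 → V_6 ← V_4 → V_5 ← V_1 — V_6:collider[open]; V_4:fork[open]; V_5:collider[open] ⇒ active
  5. V_0 → V_6 ← V_4 → V_7 ← V_1 — V_6:collider[open]; V_4:fork[open]; V_7:collider[open] ⇒ active
  6. V_0 → V_6 ← V_4 ← V_3 → V_7 ← V_1 — V_6:collider[open]; V_4:chain[open]; V_3:fork[open]; V_7:collider[open] ⇒ active
Because an active path exists, V_0 and V_1 are not d-separated.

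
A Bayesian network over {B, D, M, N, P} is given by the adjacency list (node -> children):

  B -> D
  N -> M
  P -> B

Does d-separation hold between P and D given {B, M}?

Yes — P and D are d-separated given {B, M}.

Only one path connects P and D:
  1. P → B → D — B:chain[blocks] ⇒ blocked
Every path is blocked, so P and D are d-separated given {B, M}.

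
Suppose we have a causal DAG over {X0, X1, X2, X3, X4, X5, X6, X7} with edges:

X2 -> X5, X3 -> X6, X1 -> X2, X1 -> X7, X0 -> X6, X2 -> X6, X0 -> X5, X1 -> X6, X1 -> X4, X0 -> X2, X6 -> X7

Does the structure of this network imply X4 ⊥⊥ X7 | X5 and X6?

No

There are 5 undirected paths between X4 and X7; checking each against the conditioning set {X5, X6}:
  1. X4 ← X1 → X6 → X7 — X1:fork[open]; X6:chain[blocks] ⇒ blocked
  2. X4 ← X1 → X7 — X1:fork[open] ⇒ active
  3. X4 ← X1 → X2 ← X0 → X6 → X7 — X1:fork[open]; X2:collider[open]; X0:fork[open]; X6:chain[blocks] ⇒ blocked
  4. X4 ← X1 → X2 → X6 → X7 — X1:fork[open]; X2:chain[open]; X6:chain[blocks] ⇒ blocked
  5. X4 ← X1 → X2 → X5 ← X0 → X6 → X7 — X1:fork[open]; X2:chain[open]; X5:collider[open]; X0:fork[open]; X6:chain[blocks] ⇒ blocked
At least one path is unblocked, so d-separation fails.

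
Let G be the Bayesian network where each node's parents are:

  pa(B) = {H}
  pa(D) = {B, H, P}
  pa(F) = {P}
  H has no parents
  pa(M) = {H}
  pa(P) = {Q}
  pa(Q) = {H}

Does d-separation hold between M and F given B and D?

No

There are 3 undirected paths between M and F; checking each against the conditioning set {B, D}:
  1. M ← H → D ← P → F — H:fork[open]; D:collider[open]; P:fork[open] ⇒ active
  2. M ← H → B → D ← P → F — H:fork[open]; B:chain[blocks]; D:collider[open]; P:fork[open] ⇒ blocked
  3. M ← H → Q → P → F — H:fork[open]; Q:chain[open]; P:chain[open] ⇒ active
Because an active path exists, M and F are not d-separated.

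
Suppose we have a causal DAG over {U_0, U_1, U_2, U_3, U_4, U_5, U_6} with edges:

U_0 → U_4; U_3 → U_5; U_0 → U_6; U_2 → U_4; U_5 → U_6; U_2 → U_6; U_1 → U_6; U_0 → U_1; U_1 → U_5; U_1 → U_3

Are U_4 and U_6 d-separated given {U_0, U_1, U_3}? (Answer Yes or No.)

There are 5 undirected paths between U_4 and U_6; checking each against the conditioning set {U_0, U_1, U_3}:
  1. U_4 ← U_0 → U_1 → U_6 — U_0:fork[blocks]; U_1:chain[blocks] ⇒ blocked
  2. U_4 ← U_0 → U_1 → U_5 → U_6 — U_0:fork[blocks]; U_1:chain[blocks]; U_5:chain[open] ⇒ blocked
  3. U_4 ← U_0 → U_1 → U_3 → U_5 → U_6 — U_0:fork[blocks]; U_1:chain[blocks]; U_3:chain[blocks]; U_5:chain[open] ⇒ blocked
  4. U_4 ← U_0 → U_6 — U_0:fork[blocks] ⇒ blocked
  5. U_4 ← U_2 → U_6 — U_2:fork[open] ⇒ active
Because an active path exists, U_4 and U_6 are not d-separated.

No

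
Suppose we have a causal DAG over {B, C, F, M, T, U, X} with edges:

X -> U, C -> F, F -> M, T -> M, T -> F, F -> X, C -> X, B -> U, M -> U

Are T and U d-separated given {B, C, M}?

There are 6 undirected paths between T and U; checking each against the conditioning set {B, C, M}:
  1. T → F → X → U — F:chain[open]; X:chain[open] ⇒ active
  2. T → F ← C → X → U — F:collider[open]; C:fork[blocks]; X:chain[open] ⇒ blocked
  3. T → F → M → U — F:chain[open]; M:chain[blocks] ⇒ blocked
  4. T → M ← F → X → U — M:collider[open]; F:fork[open]; X:chain[open] ⇒ active
  5. T → M ← F ← C → X → U — M:collider[open]; F:chain[open]; C:fork[blocks]; X:chain[open] ⇒ blocked
  6. T → M → U — M:chain[blocks] ⇒ blocked
Because an active path exists, T and U are not d-separated.

No — T and U are not d-separated given {B, C, M}.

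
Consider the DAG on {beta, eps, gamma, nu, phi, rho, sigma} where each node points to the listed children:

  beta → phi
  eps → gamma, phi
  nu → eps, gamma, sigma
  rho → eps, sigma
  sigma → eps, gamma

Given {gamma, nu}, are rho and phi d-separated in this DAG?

6 paths connect rho and phi; each must be blocked for d-separation to hold:
  1. rho → eps → phi — eps:chain[open] ⇒ active
  2. rho → sigma → eps → phi — sigma:chain[open]; eps:chain[open] ⇒ active
  3. rho → sigma ← nu → eps → phi — sigma:collider[open]; nu:fork[blocks]; eps:chain[open] ⇒ blocked
  4. rho → sigma ← nu → gamma ← eps → phi — sigma:collider[open]; nu:fork[blocks]; gamma:collider[open]; eps:fork[open] ⇒ blocked
  5. rho → sigma → gamma ← eps → phi — sigma:chain[open]; gamma:collider[open]; eps:fork[open] ⇒ active
  6. rho → sigma → gamma ← nu → eps → phi — sigma:chain[open]; gamma:collider[open]; nu:fork[blocks]; eps:chain[open] ⇒ blocked
Since the path rho → eps → phi is active, rho and phi are not d-separated given {gamma, nu}.

No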